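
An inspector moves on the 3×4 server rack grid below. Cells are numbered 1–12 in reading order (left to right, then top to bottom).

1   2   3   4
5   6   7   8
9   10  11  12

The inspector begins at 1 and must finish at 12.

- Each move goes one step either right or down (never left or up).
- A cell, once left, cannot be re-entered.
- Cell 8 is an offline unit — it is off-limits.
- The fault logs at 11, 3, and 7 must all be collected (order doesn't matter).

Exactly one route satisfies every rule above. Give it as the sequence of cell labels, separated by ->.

1 -> 2 -> 3 -> 7 -> 11 -> 12

Moves only go right or down, so the column and row indices never decrease.
Route from 1: right 2 to 3, down 2 to 11, right 1 to 12 — 5 moves in all.
Check: all required cells visited.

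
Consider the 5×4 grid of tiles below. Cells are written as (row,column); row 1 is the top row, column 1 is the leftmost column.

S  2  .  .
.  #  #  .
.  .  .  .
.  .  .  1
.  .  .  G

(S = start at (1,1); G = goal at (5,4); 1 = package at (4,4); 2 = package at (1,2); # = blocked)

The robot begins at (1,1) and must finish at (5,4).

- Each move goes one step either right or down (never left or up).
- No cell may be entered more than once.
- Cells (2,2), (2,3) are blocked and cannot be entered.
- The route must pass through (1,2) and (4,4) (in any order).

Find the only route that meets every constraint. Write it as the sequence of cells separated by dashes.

(1,1) - (1,2) - (1,3) - (1,4) - (2,4) - (3,4) - (4,4) - (5,4)

Moves only go right or down, so the column and row indices never decrease.
Route from (1,1): right 3 to (1,4), down 4 to (5,4) — 7 moves in all.
Check: all required cells visited.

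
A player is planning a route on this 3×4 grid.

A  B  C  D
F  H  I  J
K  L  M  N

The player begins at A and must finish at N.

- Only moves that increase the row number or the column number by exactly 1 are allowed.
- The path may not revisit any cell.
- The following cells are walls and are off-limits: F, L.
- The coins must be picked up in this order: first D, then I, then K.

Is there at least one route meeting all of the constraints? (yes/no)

no

I lies to the left of D, so going from D to I would need a leftward move — but moves only go right/down, so D cannot be visited before I.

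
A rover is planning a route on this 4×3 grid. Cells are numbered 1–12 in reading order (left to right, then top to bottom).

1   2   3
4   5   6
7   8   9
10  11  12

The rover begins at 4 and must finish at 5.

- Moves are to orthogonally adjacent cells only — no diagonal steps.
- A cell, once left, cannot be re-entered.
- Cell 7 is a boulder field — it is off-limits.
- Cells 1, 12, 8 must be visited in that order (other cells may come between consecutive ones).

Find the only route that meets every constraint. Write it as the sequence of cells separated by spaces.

The waypoints must appear in the order 1, 12, 8, with no cell reused.
Route from 4: up 1 to 1, right 2 to 3, down 3 to 12, left 1 to 11, up 2 to 5 — 9 moves in all.
Check: order respected (1 at step 1, 12 at step 6, 8 at step 8).

4 1 2 3 6 9 12 11 8 5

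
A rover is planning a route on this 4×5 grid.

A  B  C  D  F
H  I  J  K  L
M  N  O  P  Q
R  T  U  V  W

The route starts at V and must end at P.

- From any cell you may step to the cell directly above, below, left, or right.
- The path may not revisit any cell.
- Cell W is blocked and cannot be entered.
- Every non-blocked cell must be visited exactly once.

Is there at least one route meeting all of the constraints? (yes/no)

Colour the cells like a checkerboard: each orthogonal step flips colour, so a Hamiltonian route alternates colours. Here there are 10 cells of one colour and 9 of the other, with start on the opposite colour to the goal — the counts and endpoints can't be arranged into an alternating sequence of length 19, so no Hamiltonian route exists.

no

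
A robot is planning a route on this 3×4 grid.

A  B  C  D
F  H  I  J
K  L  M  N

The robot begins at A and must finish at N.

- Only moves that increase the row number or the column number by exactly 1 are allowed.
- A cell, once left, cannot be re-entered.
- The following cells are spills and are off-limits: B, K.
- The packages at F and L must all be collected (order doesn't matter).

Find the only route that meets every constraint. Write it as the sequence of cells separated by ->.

A -> F -> H -> L -> M -> N

Moves only go right or down, so the column and row indices never decrease.
Route from A: down 1 to F, right 1 to H, down 1 to L, right 2 to N — 5 moves in all.
Check: all required cells visited.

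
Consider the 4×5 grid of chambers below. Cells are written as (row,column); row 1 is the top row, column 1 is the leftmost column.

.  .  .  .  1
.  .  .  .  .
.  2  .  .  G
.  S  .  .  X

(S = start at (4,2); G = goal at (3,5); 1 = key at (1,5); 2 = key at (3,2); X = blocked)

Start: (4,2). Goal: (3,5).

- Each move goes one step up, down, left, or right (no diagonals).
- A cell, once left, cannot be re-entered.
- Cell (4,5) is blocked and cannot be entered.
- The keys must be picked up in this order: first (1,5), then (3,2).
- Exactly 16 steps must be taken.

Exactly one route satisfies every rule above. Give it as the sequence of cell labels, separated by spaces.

The waypoints must appear in the order (1,5), (3,2), with no cell reused.
Route from (4,2): left 1 to (4,1), up 3 to (1,1), right 4 to (1,5), down 1 to (2,5), left 3 to (2,2), down 1 to (3,2), right 3 to (3,5) — 16 moves in all.
Check: order respected (1 at step 8, 2 at step 13); 16 moves as required.

(4,2) (4,1) (3,1) (2,1) (1,1) (1,2) (1,3) (1,4) (1,5) (2,5) (2,4) (2,3) (2,2) (3,2) (3,3) (3,4) (3,5)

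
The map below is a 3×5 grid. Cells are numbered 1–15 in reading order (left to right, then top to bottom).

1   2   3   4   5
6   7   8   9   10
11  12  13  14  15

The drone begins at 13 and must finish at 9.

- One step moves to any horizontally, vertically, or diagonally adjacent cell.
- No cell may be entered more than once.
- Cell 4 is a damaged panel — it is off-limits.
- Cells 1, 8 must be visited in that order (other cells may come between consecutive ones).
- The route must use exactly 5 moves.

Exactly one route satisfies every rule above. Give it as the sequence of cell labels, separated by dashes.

13 - 7 - 1 - 2 - 8 - 9

The waypoints must appear in the order 1, 8, with no cell reused.
Route from 13: up-left 2 to 1, right 1 to 2, down-right 1 to 8, right 1 to 9 — 5 moves in all.
Check: order respected (1 at step 2, 8 at step 4); 5 moves as required.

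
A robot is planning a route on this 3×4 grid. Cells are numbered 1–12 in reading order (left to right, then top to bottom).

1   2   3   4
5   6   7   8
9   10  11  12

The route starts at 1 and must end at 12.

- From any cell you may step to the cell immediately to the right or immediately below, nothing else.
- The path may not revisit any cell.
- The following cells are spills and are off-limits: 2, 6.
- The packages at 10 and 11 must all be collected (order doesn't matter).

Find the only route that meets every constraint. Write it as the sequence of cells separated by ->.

Moves only go right or down, so the column and row indices never decrease.
Route from 1: 2× down (reaching 9), 3× right (reaching 12) — 5 moves in all.
Check: all required cells visited.

1 -> 5 -> 9 -> 10 -> 11 -> 12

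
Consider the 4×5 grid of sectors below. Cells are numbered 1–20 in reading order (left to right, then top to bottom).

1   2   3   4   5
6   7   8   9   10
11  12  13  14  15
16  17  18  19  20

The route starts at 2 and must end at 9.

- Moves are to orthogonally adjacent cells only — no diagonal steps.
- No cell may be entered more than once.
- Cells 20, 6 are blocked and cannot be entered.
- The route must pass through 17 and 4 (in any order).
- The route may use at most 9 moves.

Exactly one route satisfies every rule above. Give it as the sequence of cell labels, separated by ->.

2 -> 7 -> 12 -> 17 -> 18 -> 13 -> 8 -> 3 -> 4 -> 9

The budget equals the shortest possible length, so every move has to be on a shortest route through the required cells.
Route from 2: 3× down (reaching 17), right to 18, 3× up (reaching 3), right to 4, down to 9 — 9 moves in all.
Check: all required cells visited; 9 ≤ 9 moves.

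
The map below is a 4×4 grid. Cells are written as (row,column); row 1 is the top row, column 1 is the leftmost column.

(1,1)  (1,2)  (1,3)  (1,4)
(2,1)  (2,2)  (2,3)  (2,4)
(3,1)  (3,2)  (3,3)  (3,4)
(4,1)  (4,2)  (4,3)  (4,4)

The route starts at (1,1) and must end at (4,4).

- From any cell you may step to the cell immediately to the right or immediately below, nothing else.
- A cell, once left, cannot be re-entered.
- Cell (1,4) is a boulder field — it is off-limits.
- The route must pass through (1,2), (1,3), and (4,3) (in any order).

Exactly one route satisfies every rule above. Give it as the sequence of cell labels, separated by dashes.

Moves only go right or down, so the column and row indices never decrease.
Route from (1,1): right 2 to (1,3), down 3 to (4,3), right 1 to (4,4) — 6 moves in all.
Check: all required cells visited.

(1,1) - (1,2) - (1,3) - (2,3) - (3,3) - (4,3) - (4,4)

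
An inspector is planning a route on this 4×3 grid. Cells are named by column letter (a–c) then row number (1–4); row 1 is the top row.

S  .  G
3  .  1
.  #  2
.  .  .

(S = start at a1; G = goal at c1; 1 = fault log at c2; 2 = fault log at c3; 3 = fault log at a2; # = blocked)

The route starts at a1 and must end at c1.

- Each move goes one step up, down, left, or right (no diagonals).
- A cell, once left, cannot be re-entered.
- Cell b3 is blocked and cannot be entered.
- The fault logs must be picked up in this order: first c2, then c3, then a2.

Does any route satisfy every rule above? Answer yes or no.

no

Ignoring the required order, 3 revisit-free routes from a1 to c1 pass through all of c2, c3, and a2; the waypoint orders that occur are a2 → c3 → c2 (3) — never c2 → c3 → a2.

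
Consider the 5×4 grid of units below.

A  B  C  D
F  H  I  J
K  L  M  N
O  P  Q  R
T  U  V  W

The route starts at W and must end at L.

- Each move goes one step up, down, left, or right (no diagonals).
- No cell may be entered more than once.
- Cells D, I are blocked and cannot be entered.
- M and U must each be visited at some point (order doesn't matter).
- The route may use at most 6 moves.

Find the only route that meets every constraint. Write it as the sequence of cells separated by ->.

The budget equals the shortest possible length, so every move has to be on a shortest route through the required cells.
Route from W: left 2 to U, up 1 to P, right 1 to Q, up 1 to M, left 1 to L — 6 moves in all.
Check: all required cells visited; 6 ≤ 6 moves.

W -> V -> U -> P -> Q -> M -> L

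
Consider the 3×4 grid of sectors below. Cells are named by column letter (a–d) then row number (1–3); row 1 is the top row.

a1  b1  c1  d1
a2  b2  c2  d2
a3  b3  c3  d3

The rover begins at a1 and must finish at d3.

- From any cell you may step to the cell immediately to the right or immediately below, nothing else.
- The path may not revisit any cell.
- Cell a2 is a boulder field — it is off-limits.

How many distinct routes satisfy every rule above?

6

A right/down-only route from a1 to d3 makes exactly 2 down-moves and 3 right-moves in some order.
With no other constraints that would be C(5,2) = 10 routes.
Subtract routes through each blocked cell (inclusion–exclusion for overlaps): − through a2: 4 → 6.
That gives 6 routes.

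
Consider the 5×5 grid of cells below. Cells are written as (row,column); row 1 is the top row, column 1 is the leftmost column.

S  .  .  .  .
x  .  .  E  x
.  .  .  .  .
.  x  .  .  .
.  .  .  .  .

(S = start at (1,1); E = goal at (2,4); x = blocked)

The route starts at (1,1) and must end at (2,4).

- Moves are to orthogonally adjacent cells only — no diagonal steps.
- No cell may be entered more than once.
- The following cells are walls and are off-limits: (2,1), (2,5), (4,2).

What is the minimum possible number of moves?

The Manhattan distance from (1,1) to (2,4) is |1−2| + |1−4| = 4, so at least 4 moves are needed.
A route of 4 moves achieves this: (1,1) → (1,2) → (2,2) → (2,3) → (2,4).
Since 4 matches the lower bound, it is optimal.

4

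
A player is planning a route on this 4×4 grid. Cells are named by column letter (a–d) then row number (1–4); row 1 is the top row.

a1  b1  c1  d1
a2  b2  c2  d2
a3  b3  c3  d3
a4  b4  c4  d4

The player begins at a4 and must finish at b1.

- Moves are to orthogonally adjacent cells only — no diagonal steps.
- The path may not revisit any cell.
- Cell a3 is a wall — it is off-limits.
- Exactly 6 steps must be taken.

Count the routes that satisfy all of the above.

7

Need simple routes of exactly 6 moves from a4 to b1 (Manhattan distance 4, so 1 moves are spent on a detour and 1 undoing it).
Enumerating: a4 b4 b3 b2 a2 a1 b1 | a4 b4 b3 b2 c2 c1 b1 | a4 b4 b3 c3 c2 c1 b1 | a4 b4 b3 c3 c2 b2 b1 | a4 b4 c4 c3 c2 c1 b1 | a4 b4 c4 c3 c2 b2 b1 | a4 b4 c4 c3 b3 b2 b1.
That gives 7 routes.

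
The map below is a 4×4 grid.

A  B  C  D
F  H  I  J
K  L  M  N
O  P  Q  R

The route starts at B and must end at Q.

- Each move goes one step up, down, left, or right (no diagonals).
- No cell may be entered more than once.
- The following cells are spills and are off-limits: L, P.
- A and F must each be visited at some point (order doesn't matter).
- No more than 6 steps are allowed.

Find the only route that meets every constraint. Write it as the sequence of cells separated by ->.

The 6-move cap with required stops at A, F leaves no slack for detours.
Route from B: left 1 to A, down 1 to F, right 2 to I, down 2 to Q — 6 moves in all.
Check: all required cells visited; 6 ≤ 6 moves.

B -> A -> F -> H -> I -> M -> Q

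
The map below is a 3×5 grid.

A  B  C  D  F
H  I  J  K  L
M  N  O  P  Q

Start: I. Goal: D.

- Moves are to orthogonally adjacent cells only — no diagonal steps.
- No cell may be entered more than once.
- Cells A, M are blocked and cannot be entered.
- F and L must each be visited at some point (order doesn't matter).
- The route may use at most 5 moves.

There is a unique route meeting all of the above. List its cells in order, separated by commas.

The 5-move cap with required stops at F, L leaves no slack for detours.
Route from I: right 3 to L, up 1 to F, left 1 to D — 5 moves in all.
Check: all required cells visited; 5 ≤ 5 moves.

I, J, K, L, F, D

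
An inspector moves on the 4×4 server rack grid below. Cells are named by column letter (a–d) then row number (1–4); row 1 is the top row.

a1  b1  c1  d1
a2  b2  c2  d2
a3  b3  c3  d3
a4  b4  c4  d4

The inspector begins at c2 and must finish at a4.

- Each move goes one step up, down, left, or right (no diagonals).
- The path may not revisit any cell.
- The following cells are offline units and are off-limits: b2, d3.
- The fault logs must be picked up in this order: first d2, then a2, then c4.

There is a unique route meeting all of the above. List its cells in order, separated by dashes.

c2 - d2 - d1 - c1 - b1 - a1 - a2 - a3 - b3 - c3 - c4 - b4 - a4

The waypoints must appear in the order d2, a2, c4, with no cell reused.
Route from c2: right to d2, up to d1, 3× left (reaching a1), 2× down (reaching a3), 2× right (reaching c3), down to c4, 2× left (reaching a4) — 12 moves in all.
Check: order respected (d2 at step 1, a2 at step 6, c4 at step 10).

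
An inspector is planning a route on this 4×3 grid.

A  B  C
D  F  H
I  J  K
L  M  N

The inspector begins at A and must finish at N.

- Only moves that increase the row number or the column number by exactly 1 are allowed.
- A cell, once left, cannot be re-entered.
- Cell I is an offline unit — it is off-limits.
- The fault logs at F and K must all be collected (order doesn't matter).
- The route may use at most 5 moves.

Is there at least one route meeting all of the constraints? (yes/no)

One route that works: A → D → F → J → K → N.

yes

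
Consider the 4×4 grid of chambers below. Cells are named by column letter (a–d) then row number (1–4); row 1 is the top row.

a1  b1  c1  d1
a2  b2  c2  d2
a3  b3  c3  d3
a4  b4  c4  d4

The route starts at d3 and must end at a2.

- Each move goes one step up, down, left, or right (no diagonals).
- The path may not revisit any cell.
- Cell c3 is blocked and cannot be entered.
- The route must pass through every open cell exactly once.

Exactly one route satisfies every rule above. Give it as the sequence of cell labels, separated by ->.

Need to visit all 15 open cells exactly once, starting at d3 and ending at a2.
Cell a1 has only two open neighbours (a2 and b1), so the path must pass straight through it: one of those is the cell it's entered from and the other is where it exits.
Route from d3: down 1 to d4, left 3 to a4, up 1 to a3, right 1 to b3, up 1 to b2, right 2 to d2, up 1 to d1, left 3 to a1, down 1 to a2 — 14 moves in all.
Check: all 15 open cells covered.

d3 -> d4 -> c4 -> b4 -> a4 -> a3 -> b3 -> b2 -> c2 -> d2 -> d1 -> c1 -> b1 -> a1 -> a2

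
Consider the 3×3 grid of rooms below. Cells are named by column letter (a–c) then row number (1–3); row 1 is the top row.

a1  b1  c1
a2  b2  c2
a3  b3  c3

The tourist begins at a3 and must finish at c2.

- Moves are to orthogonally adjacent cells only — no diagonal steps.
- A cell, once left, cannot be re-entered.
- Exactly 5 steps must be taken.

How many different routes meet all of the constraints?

Need simple routes of exactly 5 moves from a3 to c2 (Manhattan distance 3, so 1 moves are spent on a detour and 1 undoing it).
Enumerating: a3 a2 a1 b1 b2 c2 | a3 a2 a1 b1 c1 c2 | a3 a2 b2 b1 c1 c2 | a3 a2 b2 b3 c3 c2 | a3 b3 b2 b1 c1 c2.
That gives 5 routes.

5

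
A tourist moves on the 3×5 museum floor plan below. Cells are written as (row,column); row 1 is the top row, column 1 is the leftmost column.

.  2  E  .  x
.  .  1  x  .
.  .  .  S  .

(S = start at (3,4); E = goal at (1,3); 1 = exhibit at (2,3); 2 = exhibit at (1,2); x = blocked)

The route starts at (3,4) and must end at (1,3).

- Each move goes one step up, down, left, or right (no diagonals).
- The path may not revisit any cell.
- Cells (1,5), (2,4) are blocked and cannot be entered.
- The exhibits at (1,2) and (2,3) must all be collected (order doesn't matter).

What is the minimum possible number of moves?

Any route passes through (1,2) and (2,3) in some order between (3,4) and (1,3). Summing Manhattan distances along each leg and taking the cheapest ordering ((3,4) → (2,3) → (1,2) → (1,3)) gives a lower bound of 2 + 2 + 1 = 5 moves.
A route of 5 moves achieves this: (3,4) → (3,3) → (2,3) → (2,2) → (1,2) → (1,3).
Since 5 matches the lower bound, it is optimal.

5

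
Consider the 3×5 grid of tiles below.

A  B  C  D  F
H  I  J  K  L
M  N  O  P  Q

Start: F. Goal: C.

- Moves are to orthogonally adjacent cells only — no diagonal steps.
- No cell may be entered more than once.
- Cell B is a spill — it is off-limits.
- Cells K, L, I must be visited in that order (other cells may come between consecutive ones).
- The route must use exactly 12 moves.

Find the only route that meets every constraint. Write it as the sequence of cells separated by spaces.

The waypoints must appear in the order K, L, I, with no cell reused.
Route from F: left to D, down to K, right to L, down to Q, 4× left (reaching M), up to H, 2× right (reaching J), up to C — 12 moves in all.
Check: order respected (K at step 2, L at step 3, I at step 10); 12 moves as required.

F D K L Q P O N M H I J C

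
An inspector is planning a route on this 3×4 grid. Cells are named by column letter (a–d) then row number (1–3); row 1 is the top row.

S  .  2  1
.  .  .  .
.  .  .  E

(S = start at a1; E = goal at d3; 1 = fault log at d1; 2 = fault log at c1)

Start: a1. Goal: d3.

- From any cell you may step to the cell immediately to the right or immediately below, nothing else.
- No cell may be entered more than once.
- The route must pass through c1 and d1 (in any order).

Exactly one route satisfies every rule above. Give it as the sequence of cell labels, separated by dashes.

a1 - b1 - c1 - d1 - d2 - d3

Moves only go right or down, so the column and row indices never decrease.
Route from a1: right 3 to d1, down 2 to d3 — 5 moves in all.
Check: all required cells visited.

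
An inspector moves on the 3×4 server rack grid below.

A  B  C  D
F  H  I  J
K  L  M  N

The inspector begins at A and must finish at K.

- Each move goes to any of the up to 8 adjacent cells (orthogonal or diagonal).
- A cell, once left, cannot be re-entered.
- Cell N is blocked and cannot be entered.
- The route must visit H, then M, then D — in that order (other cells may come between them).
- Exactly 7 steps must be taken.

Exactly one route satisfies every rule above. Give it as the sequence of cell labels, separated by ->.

The waypoints must appear in the order H, M, D, with no cell reused.
Route from A: 2× down-right (reaching M), up-right to J, up to D, 2× down-left (reaching L), left to K — 7 moves in all.
Check: order respected (H at step 1, M at step 2, D at step 4); 7 moves as required.

A -> H -> M -> J -> D -> I -> L -> K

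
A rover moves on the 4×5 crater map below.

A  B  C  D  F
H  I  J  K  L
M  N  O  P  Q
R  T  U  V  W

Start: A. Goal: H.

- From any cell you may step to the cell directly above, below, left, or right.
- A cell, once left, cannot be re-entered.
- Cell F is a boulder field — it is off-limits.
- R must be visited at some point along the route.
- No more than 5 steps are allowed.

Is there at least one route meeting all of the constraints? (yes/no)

Exhausting the options from A, every branch either dead-ends against blocked cells, would have to re-enter a cell already used, runs past the 5-move limit, or reaches the goal with a constraint still unmet.

no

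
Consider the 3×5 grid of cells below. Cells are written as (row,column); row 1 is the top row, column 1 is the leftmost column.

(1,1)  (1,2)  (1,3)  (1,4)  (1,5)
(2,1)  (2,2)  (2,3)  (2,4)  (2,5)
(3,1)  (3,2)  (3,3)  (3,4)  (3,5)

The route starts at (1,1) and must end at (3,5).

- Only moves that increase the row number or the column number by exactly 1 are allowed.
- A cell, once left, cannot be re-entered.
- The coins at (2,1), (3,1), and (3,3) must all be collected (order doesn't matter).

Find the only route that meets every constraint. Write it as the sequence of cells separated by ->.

Moves only go right or down, so the column and row indices never decrease.
Route from (1,1): down 2 to (3,1), right 4 to (3,5) — 6 moves in all.
Check: all required cells visited.

(1,1) -> (2,1) -> (3,1) -> (3,2) -> (3,3) -> (3,4) -> (3,5)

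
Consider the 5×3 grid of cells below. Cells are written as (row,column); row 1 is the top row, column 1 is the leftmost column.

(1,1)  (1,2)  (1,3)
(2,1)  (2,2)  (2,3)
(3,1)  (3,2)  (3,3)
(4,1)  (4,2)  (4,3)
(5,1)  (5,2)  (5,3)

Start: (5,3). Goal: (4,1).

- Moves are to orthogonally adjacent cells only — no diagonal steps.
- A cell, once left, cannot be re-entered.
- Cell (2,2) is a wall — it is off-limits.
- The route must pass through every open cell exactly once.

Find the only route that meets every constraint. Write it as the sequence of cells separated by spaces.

(5,3) (4,3) (3,3) (2,3) (1,3) (1,2) (1,1) (2,1) (3,1) (3,2) (4,2) (5,2) (5,1) (4,1)

Need to visit all 14 open cells exactly once, starting at (5,3) and ending at (4,1).
Cell (1,1) has only two open neighbours ((2,1) and (1,2)), so the path must pass straight through it: one of those is the cell it's entered from and the other is where it exits.
Route from (5,3): up 4 to (1,3), left 2 to (1,1), down 2 to (3,1), right 1 to (3,2), down 2 to (5,2), left 1 to (5,1), up 1 to (4,1) — 13 moves in all.
Check: all 14 open cells covered.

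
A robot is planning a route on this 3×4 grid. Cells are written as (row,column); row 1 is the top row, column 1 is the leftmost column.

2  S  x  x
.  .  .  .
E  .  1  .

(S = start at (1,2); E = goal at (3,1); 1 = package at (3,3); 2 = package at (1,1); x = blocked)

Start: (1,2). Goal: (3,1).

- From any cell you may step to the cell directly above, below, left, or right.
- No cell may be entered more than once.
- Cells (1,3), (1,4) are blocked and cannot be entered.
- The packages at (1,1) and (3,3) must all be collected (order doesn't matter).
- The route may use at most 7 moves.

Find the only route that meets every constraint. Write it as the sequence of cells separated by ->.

(1,2) -> (1,1) -> (2,1) -> (2,2) -> (2,3) -> (3,3) -> (3,2) -> (3,1)

Any route must reach (1,1) and (3,3) and still end at (3,1) within 7 moves, so the order of the required stops is forced.
Route from (1,2): left 1 to (1,1), down 1 to (2,1), right 2 to (2,3), down 1 to (3,3), left 2 to (3,1) — 7 moves in all.
Check: all required cells visited; 7 ≤ 7 moves.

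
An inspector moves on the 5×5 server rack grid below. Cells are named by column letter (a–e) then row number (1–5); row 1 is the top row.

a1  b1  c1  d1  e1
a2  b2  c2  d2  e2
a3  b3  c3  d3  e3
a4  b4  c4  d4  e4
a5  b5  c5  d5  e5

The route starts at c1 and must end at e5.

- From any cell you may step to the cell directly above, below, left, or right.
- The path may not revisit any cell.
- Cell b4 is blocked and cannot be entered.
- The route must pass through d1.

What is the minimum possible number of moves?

6

Any route passes through d1 somewhere between c1 and e5. Summing Manhattan distances along the two legs (c1 → d1 → e5) gives a lower bound of 1 + 5 = 6 moves.
A route of 6 moves achieves this: c1 → d1 → d2 → d3 → d4 → d5 → e5.
Since 6 matches the lower bound, it is optimal.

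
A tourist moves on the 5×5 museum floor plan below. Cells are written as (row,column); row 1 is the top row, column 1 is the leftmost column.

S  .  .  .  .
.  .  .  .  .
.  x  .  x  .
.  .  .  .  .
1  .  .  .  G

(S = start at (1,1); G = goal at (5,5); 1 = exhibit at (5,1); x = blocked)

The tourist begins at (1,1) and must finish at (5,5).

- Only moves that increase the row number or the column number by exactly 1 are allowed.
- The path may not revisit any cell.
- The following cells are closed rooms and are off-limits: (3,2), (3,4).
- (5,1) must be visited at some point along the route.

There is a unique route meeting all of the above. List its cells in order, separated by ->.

Moves only go right or down, so the column and row indices never decrease.
Route from (1,1): down 4 to (5,1), right 4 to (5,5) — 8 moves in all.
Check: all required cells visited.

(1,1) -> (2,1) -> (3,1) -> (4,1) -> (5,1) -> (5,2) -> (5,3) -> (5,4) -> (5,5)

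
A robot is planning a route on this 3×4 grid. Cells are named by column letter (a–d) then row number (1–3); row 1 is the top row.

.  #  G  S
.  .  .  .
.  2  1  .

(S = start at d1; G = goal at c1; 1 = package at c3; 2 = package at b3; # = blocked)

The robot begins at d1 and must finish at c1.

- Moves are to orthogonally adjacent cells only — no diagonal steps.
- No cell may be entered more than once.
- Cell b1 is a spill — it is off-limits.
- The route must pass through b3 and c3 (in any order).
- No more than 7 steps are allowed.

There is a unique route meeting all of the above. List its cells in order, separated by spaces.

d1 d2 d3 c3 b3 b2 c2 c1

Any route must reach b3 and c3 and still end at c1 within 7 moves, so the order of the required stops is forced.
Route from d1: 2× down (reaching d3), 2× left (reaching b3), up to b2, right to c2, up to c1 — 7 moves in all.
Check: all required cells visited; 7 ≤ 7 moves.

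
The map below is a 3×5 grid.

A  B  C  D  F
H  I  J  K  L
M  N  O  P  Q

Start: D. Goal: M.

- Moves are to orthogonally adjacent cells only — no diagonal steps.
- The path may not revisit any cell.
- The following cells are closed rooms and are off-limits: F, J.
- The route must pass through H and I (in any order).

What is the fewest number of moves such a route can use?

5

Any route passes through H and I in some order between D and M. Summing Manhattan distances along each leg and taking the cheapest ordering (D → I → H → M) gives a lower bound of 3 + 1 + 1 = 5 moves.
A route of 5 moves achieves this: D → C → B → I → H → M.
Since 5 matches the lower bound, it is optimal.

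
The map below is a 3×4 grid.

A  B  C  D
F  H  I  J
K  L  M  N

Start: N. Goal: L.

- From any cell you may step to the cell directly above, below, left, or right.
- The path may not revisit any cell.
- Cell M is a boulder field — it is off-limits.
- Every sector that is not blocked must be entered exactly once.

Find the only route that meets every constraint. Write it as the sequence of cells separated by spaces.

Need to visit all 11 open cells exactly once, starting at N and ending at L.
Cell A has only two open neighbours (F and B), so the path must pass straight through it: one of those is the cell it's entered from and the other is where it exits.
Route from N: up 2 to D, left 1 to C, down 1 to I, left 1 to H, up 1 to B, left 1 to A, down 2 to K, right 1 to L — 10 moves in all.
Check: all 11 open cells covered.

N J D C I H B A F K L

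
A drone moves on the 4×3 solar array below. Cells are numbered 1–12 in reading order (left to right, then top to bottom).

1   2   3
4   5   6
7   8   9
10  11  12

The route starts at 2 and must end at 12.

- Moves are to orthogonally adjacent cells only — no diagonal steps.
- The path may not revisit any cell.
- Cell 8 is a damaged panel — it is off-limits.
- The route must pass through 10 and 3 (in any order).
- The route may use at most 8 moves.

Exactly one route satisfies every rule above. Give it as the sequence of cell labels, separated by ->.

2 -> 3 -> 6 -> 5 -> 4 -> 7 -> 10 -> 11 -> 12

The 8-move cap with required stops at 10, 3 leaves no slack for detours.
Route from 2: right to 3, down to 6, 2× left (reaching 4), 2× down (reaching 10), 2× right (reaching 12) — 8 moves in all.
Check: all required cells visited; 8 ≤ 8 moves.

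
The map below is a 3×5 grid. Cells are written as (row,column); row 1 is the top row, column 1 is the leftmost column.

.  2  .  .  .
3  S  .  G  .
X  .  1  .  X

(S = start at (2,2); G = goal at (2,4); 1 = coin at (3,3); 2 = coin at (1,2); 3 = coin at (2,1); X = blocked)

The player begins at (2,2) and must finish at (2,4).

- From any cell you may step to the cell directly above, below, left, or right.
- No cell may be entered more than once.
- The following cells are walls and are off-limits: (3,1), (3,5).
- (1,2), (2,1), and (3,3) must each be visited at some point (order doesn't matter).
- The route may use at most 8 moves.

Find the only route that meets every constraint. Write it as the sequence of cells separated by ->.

Any route must reach (1,2), (2,1), and (3,3) and still end at (2,4) within 8 moves, so the order of the required stops is forced.
Route from (2,2): left to (2,1), up to (1,1), 2× right (reaching (1,3)), 2× down (reaching (3,3)), right to (3,4), up to (2,4) — 8 moves in all.
Check: all required cells visited; 8 ≤ 8 moves.

(2,2) -> (2,1) -> (1,1) -> (1,2) -> (1,3) -> (2,3) -> (3,3) -> (3,4) -> (2,4)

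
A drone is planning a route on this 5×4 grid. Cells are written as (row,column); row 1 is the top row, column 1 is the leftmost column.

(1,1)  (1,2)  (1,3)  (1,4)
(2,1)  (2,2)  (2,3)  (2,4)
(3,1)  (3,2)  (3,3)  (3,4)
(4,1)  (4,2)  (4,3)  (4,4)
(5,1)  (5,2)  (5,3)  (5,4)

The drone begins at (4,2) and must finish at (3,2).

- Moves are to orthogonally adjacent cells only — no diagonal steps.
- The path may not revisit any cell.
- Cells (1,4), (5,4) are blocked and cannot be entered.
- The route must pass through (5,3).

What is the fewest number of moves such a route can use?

5

Any route passes through (5,3) somewhere between (4,2) and (3,2). Summing Manhattan distances along the two legs ((4,2) → (5,3) → (3,2)) gives a lower bound of 2 + 3 = 5 moves.
A route of 5 moves achieves this: (4,2) → (5,2) → (5,3) → (4,3) → (3,3) → (3,2).
Since 5 matches the lower bound, it is optimal.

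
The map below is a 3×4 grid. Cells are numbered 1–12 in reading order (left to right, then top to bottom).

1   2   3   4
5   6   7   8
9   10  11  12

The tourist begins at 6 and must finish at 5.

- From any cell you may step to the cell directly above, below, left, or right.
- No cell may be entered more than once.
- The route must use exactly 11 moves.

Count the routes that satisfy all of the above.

Need simple routes of exactly 11 moves from 6 to 5 (Manhattan distance 1, so 5 moves are spent on a detour and 5 undoing it).
No route satisfies every constraint, so the count is 0.

0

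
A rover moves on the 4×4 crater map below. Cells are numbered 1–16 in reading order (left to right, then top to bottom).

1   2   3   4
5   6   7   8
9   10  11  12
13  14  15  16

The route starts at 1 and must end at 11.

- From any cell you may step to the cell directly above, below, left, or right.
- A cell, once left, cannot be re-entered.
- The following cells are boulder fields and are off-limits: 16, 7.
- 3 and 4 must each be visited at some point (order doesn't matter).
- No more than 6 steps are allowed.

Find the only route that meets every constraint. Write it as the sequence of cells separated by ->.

Any route must reach 3 and 4 and still end at 11 within 6 moves, so the order of the required stops is forced.
Route from 1: right 3 to 4, down 2 to 12, left 1 to 11 — 6 moves in all.
Check: all required cells visited; 6 ≤ 6 moves.

1 -> 2 -> 3 -> 4 -> 8 -> 12 -> 11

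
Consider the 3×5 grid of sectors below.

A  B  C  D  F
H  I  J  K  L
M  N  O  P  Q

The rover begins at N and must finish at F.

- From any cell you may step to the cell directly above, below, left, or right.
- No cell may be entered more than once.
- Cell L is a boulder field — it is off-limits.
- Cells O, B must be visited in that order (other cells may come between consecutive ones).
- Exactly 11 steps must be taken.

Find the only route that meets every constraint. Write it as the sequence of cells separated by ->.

The waypoints must appear in the order O, B, with no cell reused.
Route from N: 2× right (reaching P), up to K, 3× left (reaching H), up to A, 4× right (reaching F) — 11 moves in all.
Check: order respected (O at step 1, B at step 8); 11 moves as required.

N -> O -> P -> K -> J -> I -> H -> A -> B -> C -> D -> F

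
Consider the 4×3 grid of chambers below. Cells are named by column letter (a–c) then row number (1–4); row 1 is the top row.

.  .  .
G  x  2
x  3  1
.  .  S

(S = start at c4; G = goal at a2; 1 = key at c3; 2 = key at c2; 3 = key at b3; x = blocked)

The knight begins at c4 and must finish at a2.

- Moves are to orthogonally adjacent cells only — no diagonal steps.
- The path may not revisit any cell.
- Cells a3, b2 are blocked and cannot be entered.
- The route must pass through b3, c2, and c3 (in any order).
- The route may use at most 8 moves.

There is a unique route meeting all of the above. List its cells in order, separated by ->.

The budget equals the shortest possible length, so every move has to be on a shortest route through the required cells.
Route from c4: left to b4, up to b3, right to c3, 2× up (reaching c1), 2× left (reaching a1), down to a2 — 8 moves in all.
Check: all required cells visited; 8 ≤ 8 moves.

c4 -> b4 -> b3 -> c3 -> c2 -> c1 -> b1 -> a1 -> a2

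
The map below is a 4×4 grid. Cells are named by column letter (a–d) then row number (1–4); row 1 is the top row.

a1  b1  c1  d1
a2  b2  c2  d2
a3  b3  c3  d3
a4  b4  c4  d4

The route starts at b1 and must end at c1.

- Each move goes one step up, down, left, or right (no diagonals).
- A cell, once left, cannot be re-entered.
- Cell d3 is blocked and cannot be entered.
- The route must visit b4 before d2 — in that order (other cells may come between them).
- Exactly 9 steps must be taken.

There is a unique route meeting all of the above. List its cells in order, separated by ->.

b1 -> b2 -> b3 -> b4 -> c4 -> c3 -> c2 -> d2 -> d1 -> c1

The waypoints must appear in the order b4, d2, with no cell reused.
Route from b1: down 3 to b4, right 1 to c4, up 2 to c2, right 1 to d2, up 1 to d1, left 1 to c1 — 9 moves in all.
Check: order respected (b4 at step 3, d2 at step 7); 9 moves as required.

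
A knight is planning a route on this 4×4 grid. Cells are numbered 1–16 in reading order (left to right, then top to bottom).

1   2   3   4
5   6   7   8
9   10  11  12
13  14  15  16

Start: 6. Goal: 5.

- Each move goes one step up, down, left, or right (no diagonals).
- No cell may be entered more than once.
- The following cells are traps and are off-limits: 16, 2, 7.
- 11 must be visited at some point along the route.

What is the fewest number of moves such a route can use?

Any route passes through 11 somewhere between 6 and 5. Summing Manhattan distances along the two legs (6 → 11 → 5) gives a lower bound of 2 + 3 = 5 moves.
The shortest route satisfying every rule uses 7 moves: 6 → 10 → 11 → 15 → 14 → 13 → 9 → 5.
The bound of 5 isn't tight here; checking systematically, no route of length 5 through 6 satisfies every constraint, so 7 is the minimum.

7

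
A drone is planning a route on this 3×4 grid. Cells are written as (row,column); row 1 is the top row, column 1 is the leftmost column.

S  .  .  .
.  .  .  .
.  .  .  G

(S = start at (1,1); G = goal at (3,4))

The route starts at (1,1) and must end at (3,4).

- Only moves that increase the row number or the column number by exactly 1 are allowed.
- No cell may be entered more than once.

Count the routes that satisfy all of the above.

A right/down-only route from (1,1) to (3,4) makes exactly 2 down-moves and 3 right-moves in some order.
With no other constraints that would be C(5,2) = 10 routes.
That gives 10 routes.

10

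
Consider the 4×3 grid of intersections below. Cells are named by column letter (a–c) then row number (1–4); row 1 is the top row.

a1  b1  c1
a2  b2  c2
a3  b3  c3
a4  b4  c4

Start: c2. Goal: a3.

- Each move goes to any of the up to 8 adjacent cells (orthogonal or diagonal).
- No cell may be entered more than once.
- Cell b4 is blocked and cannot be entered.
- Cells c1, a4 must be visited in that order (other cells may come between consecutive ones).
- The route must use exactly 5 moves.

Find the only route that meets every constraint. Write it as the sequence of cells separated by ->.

c2 -> c1 -> b2 -> b3 -> a4 -> a3

The waypoints must appear in the order c1, a4, with no cell reused.
Route from c2: up 1 to c1, down-left 1 to b2, down 1 to b3, down-left 1 to a4, up 1 to a3 — 5 moves in all.
Check: order respected (c1 at step 1, a4 at step 4); 5 moves as required.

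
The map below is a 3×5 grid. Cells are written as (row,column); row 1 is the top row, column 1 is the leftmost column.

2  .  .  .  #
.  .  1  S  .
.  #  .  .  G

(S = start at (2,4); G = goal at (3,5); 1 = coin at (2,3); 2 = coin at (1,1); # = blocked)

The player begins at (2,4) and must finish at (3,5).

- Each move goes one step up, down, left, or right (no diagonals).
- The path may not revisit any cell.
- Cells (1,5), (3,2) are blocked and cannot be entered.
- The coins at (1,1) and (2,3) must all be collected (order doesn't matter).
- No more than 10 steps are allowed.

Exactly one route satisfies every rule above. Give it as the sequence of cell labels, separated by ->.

(2,4) -> (1,4) -> (1,3) -> (1,2) -> (1,1) -> (2,1) -> (2,2) -> (2,3) -> (3,3) -> (3,4) -> (3,5)

The budget equals the shortest possible length, so every move has to be on a shortest route through the required cells.
Route from (2,4): up to (1,4), 3× left (reaching (1,1)), down to (2,1), 2× right (reaching (2,3)), down to (3,3), 2× right (reaching (3,5)) — 10 moves in all.
Check: all required cells visited; 10 ≤ 10 moves.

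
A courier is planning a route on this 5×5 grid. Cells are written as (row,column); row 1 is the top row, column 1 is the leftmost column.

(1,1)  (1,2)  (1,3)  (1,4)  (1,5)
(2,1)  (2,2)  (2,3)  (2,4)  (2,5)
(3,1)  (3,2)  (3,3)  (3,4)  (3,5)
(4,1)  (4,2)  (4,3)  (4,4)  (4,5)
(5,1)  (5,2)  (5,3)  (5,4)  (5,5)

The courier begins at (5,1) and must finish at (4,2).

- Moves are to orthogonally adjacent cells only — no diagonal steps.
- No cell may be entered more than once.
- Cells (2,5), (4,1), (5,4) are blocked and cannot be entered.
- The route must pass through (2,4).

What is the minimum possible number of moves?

Any route passes through (2,4) somewhere between (5,1) and (4,2). Summing Manhattan distances along the two legs ((5,1) → (2,4) → (4,2)) gives a lower bound of 6 + 4 = 10 moves.
A route of 10 moves achieves this: (5,1) → (5,2) → (5,3) → (4,3) → (3,3) → (3,4) → (2,4) → (2,3) → (2,2) → (3,2) → (4,2).
Since 10 matches the lower bound, it is optimal.

10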